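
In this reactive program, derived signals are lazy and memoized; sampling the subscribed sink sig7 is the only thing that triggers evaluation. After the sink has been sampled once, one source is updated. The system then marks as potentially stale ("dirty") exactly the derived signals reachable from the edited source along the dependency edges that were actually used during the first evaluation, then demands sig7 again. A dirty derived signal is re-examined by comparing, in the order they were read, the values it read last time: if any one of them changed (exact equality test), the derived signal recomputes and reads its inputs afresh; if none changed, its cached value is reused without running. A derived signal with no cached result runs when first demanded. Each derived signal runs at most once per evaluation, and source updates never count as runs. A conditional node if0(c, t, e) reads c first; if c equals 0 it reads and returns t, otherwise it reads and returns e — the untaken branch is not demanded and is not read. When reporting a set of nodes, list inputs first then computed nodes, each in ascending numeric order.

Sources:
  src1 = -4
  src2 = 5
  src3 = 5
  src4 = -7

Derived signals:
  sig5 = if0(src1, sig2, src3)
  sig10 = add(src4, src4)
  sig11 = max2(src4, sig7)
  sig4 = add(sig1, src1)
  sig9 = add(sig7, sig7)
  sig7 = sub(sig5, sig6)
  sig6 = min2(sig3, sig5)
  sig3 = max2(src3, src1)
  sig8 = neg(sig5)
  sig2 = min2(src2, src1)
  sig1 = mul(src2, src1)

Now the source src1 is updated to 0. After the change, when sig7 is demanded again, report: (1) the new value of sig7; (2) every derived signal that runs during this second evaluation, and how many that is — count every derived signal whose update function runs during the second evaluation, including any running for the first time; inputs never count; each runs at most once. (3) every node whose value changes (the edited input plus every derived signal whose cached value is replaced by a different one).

First demand of the output computes:
  sig3 = max2(5, -4) = 5
  sig5 = if0(src1=-4 -> else branch src3) = 5
  sig6 = min2(5, 5) = 5
  sig7 = sub(5, 5) = 0

After the edit, cleaning proceeds:
  sig2: had never run; runs now, result 0.
  sig3: a read changed (src1 -4->0) — executes, giving 5 — identical to its old value.
  sig5: a read changed (src1 -4->0) — executes, giving 0.
  sig6: a read changed (sig5 5->0) — executes, giving 0.
  sig7: a read changed (sig5 5->0; sig6 5->0) — executes, giving 0 — identical to its old value.

Note the branch switch — sig2 had no cache and runs now for the first time.

Demanding sig7 again yields 0.
5 derived signals run: sig2, sig3, sig5, sig6, sig7.
The nodes whose values change: src1, sig5, sig6.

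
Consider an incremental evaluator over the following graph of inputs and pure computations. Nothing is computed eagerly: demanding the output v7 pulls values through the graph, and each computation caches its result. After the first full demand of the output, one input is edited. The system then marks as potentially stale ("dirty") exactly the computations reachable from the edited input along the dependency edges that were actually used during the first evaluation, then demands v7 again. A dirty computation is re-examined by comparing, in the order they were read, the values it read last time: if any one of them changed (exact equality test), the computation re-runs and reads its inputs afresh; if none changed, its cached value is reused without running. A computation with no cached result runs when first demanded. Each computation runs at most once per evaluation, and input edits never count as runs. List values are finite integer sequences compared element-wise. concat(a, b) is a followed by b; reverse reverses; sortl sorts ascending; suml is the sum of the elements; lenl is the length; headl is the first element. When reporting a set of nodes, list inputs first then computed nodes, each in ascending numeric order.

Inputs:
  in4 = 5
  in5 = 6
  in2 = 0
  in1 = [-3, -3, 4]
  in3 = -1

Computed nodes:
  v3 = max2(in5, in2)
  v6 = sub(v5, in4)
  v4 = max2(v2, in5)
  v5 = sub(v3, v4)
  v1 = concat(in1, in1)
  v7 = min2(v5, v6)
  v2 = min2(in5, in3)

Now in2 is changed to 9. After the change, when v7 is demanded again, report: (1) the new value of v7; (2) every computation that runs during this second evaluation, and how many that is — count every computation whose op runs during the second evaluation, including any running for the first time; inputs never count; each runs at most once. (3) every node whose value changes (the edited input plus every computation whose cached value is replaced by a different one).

v7 now evaluates to -2.
Run set: v3, v5, v6, v7 (4 run).
Changed values: in2, v3, v5, v6, v7.

Initial pass — values computed on the first demand:
  v2 = min2(6, -1) = -1
  v3 = max2(6, 0) = 6
  v4 = max2(-1, 6) = 6
  v5 = sub(6, 6) = 0
  v6 = sub(0, 5) = -5
  v7 = min2(0, -5) = -5

Second demand — change propagation:
  v3: re-runs because in2 0->9; new result 9.
  v5: re-runs because v3 6->9; new result 3.
  v6: re-runs because v5 0->3; new result -2.
  v7: re-runs because v5 0->3; v6 -5->-2; new result -2.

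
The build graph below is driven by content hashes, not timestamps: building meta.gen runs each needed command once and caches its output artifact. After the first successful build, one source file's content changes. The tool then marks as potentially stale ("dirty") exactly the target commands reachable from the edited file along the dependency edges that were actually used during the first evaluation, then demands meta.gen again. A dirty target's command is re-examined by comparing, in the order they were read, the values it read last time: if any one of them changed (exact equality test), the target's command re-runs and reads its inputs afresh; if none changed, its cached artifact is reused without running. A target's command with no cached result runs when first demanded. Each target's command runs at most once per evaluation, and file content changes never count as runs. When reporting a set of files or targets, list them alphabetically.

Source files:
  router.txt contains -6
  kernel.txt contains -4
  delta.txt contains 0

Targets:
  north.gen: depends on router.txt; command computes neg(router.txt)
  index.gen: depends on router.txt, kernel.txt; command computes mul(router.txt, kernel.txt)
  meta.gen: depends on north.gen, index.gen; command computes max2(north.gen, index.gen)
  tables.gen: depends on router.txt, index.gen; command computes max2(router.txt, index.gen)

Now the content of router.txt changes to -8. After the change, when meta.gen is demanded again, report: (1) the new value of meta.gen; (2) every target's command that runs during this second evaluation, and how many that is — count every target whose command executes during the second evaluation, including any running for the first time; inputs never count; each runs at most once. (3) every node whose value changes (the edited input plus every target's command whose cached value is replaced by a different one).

Initial pass — values computed on the first demand:
  index.gen = mul(-6, -4) = 24
  north.gen = neg(-6) = 6
  meta.gen = max2(6, 24) = 24

Second demand — change propagation:
  index.gen: re-runs because router.txt -6->-8; new result 32.
  north.gen: re-runs because router.txt -6->-8; new result 8.
  meta.gen: re-runs because north.gen 6->8; index.gen 24->32; new result 32.

meta.gen now evaluates to 32.
Run set: index.gen, meta.gen, north.gen (3 run).
Changed values: index.gen, meta.gen, north.gen, router.txt.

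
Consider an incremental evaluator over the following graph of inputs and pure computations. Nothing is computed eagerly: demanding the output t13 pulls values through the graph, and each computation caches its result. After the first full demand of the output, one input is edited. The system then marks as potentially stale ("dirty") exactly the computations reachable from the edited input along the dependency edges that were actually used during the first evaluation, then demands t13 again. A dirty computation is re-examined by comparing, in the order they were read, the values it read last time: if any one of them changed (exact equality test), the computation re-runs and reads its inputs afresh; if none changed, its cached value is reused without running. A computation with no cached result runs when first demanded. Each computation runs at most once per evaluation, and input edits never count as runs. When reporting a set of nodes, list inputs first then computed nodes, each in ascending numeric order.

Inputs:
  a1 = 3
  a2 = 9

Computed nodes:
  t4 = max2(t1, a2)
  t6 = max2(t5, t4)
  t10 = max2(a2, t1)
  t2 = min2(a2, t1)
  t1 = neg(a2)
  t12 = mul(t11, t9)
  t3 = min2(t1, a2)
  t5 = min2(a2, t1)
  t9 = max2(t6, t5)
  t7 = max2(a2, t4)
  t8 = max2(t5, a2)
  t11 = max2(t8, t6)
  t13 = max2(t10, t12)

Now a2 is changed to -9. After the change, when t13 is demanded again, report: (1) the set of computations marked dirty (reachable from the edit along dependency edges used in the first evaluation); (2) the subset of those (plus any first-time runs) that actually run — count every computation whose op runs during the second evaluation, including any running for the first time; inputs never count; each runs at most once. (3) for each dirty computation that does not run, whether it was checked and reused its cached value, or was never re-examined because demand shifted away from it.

Initial pass — values computed on the first demand:
  t1 = neg(9) = -9
  t4 = max2(-9, 9) = 9
  t5 = min2(9, -9) = -9
  t6 = max2(-9, 9) = 9
  t8 = max2(-9, 9) = 9
  t9 = max2(9, -9) = 9
  t10 = max2(9, -9) = 9
  t11 = max2(9, 9) = 9
  t12 = mul(9, 9) = 81
  t13 = max2(9, 81) = 81

Second demand — change propagation:
  t1: re-runs because a2 9->-9; new result 9.
  t4: re-runs because t1 -9->9; a2 9->-9; new result 9 (unchanged).
  t5: re-runs because a2 9->-9; t1 -9->9; new result -9 (unchanged).
  t6: re-examined; everything it read last time is the same (t5 unchanged, t4 unchanged) — cache 9 kept, no run.
  t8: re-runs because a2 9->-9; new result -9.
  t9: re-examined; everything it read last time is the same (t6 unchanged, t5 unchanged) — cache 9 kept, no run.
  t10: re-runs because a2 9->-9; t1 -9->9; new result 9 (unchanged).
  t11: re-runs because t8 9->-9; new result 9 (unchanged).
  t12: re-examined; everything it read last time is the same (t11 unchanged, t9 unchanged) — cache 81 kept, no run.
  t13: re-examined; everything it read last time is the same (t10 unchanged, t12 unchanged) — cache 81 kept, no run.

The important point: at t6 every value read last time is unchanged, so the dirty flag clears without a run.

Dirty set: t1, t4, t5, t6, t8, t9, t10, t11, t12, t13.
Run set: t1, t4, t5, t8, t10, t11 (6 run).
Re-examined without running (cache reused): t6, t9, t12, t13.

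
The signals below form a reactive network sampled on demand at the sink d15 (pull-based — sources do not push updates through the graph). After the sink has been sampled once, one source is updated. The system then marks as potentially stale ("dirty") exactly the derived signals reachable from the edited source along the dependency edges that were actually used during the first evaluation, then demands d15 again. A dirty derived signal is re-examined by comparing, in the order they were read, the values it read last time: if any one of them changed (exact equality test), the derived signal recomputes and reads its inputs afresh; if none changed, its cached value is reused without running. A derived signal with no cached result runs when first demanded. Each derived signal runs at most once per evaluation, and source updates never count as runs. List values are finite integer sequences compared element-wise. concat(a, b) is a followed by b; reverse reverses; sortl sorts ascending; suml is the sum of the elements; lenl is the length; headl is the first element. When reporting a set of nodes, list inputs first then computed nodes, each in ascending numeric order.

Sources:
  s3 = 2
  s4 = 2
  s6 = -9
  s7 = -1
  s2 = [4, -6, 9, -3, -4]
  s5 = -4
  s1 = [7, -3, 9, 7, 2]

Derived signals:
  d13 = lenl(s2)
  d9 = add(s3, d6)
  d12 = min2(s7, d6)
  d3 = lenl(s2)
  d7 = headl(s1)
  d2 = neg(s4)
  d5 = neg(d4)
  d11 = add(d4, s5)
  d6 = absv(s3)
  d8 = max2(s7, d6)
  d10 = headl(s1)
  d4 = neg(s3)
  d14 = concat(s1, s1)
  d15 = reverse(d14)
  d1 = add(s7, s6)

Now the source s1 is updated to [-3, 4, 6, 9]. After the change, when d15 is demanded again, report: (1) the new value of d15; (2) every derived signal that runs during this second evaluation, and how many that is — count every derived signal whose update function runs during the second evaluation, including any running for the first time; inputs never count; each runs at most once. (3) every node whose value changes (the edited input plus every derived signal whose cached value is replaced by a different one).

d15 now evaluates to [9, 6, 4, -3, 9, 6, 4, -3].
Run set: d14, d15 (2 run).
Changed values: s1, d14, d15.

Initial pass — values computed on the first demand:
  d14 = concat([7, -3, 9, 7, 2], [7, -3, 9, 7, 2]) = [7, -3, 9, 7, 2, 7, -3, 9, 7, 2]
  d15 = reverse([7, -3, 9, 7, 2, 7, -3, 9, 7, 2]) = [2, 7, 9, -3, 7, 2, 7, 9, -3, 7]

Second demand — change propagation:
  d14: re-runs because s1 [7, -3, 9, 7, 2]->[-3, 4, 6, 9]; s1 [7, -3, 9, 7, 2]->[-3, 4, 6, 9]; new result [-3, 4, 6, 9, -3, 4, 6, 9].
  d15: re-runs because d14 [7, -3, 9, 7, 2, 7, -3, 9, 7, 2]->[-3, 4, 6, 9, -3, 4, 6, 9]; new result [9, 6, 4, -3, 9, 6, 4, -3].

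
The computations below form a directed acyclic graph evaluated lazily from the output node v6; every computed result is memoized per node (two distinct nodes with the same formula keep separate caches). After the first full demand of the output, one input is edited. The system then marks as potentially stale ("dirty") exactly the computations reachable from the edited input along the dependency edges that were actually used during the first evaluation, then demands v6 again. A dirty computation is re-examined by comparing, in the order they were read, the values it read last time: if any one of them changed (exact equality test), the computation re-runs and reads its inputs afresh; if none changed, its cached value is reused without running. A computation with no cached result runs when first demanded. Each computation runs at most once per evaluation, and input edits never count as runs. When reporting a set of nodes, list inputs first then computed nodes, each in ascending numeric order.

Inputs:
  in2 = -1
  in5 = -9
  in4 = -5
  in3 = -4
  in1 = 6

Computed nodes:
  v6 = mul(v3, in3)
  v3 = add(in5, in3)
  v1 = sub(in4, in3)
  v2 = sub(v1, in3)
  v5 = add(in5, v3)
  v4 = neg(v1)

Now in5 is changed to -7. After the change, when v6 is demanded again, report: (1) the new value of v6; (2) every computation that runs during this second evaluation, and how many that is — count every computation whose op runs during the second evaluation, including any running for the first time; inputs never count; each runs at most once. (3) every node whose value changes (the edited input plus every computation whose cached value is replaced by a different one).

First demand of the output computes:
  v3 = add(-9, -4) = -13
  v6 = mul(-13, -4) = 52

After the edit, cleaning proceeds:
  v3: a read changed (in5 -9->-7) — executes, giving -11.
  v6: a read changed (v3 -13->-11) — executes, giving 44.

Demanding v6 again yields 44.
2 computations run: v3, v6.
The nodes whose values change: in5, v3, v6.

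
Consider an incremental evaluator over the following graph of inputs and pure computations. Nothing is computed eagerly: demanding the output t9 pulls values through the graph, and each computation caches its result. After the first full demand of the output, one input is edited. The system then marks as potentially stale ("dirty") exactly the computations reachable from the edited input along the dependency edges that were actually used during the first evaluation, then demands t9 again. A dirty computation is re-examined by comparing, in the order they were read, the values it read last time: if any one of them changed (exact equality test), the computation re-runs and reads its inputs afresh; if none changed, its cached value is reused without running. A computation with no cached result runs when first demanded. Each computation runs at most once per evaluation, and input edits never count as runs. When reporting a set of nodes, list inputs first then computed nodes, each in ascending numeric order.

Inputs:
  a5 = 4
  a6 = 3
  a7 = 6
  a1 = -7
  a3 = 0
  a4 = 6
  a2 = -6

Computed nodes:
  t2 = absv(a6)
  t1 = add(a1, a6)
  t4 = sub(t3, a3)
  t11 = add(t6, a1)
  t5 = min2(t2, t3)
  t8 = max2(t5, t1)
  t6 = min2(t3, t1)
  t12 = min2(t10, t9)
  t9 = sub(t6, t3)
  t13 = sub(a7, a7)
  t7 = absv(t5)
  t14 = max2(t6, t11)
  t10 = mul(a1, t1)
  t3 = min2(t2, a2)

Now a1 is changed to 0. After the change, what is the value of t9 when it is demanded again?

t9 now evaluates to 0.
The important point: t6 recomputes to an identical value, and the output ends up unchanged.

Initial pass — values computed on the first demand:
  t1 = add(-7, 3) = -4
  t2 = absv(3) = 3
  t3 = min2(3, -6) = -6
  t6 = min2(-6, -4) = -6
  t9 = sub(-6, -6) = 0

Second demand — change propagation:
  t1: re-runs because a1 -7->0; new result 3.
  t6: re-runs because t1 -4->3; new result -6 (unchanged).
  t9: re-examined; everything it read last time is the same (t6 unchanged, t3 unchanged) — cache 0 kept, no run.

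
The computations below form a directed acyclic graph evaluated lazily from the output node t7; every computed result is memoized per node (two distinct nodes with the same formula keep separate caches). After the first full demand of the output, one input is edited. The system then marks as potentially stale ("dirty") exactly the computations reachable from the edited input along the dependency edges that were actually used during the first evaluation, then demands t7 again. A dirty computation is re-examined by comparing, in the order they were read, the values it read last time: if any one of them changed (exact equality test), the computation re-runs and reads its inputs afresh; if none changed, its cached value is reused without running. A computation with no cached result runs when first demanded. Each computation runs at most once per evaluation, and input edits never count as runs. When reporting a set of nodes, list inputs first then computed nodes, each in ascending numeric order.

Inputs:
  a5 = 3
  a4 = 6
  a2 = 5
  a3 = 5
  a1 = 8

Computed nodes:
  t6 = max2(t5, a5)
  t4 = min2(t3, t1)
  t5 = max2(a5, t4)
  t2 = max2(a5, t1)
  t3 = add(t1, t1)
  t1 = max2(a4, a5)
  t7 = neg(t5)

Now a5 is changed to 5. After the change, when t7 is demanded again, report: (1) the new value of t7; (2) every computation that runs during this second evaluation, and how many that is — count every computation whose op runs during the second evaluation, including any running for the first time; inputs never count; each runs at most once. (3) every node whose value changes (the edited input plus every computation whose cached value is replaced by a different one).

Demanding t7 again yields -6.
2 computations run: t1, t5.
The nodes whose values change: a5.
Note where the cutoff bites: t3 is checked, finds nothing changed, and keeps its cache.

First demand of the output computes:
  t1 = max2(6, 3) = 6
  t3 = add(6, 6) = 12
  t4 = min2(12, 6) = 6
  t5 = max2(3, 6) = 6
  t7 = neg(6) = -6

After the edit, cleaning proceeds:
  t1: a read changed (a5 3->5) — executes, giving 6 — identical to its old value.
  t3: dirty, but its reads are unchanged (t1 unchanged, t1 unchanged); cached 12 stands.
  t4: dirty, but its reads are unchanged (t3 unchanged, t1 unchanged); cached 6 stands.
  t5: a read changed (a5 3->5) — executes, giving 6 — identical to its old value.
  t7: dirty, but its reads are unchanged (t5 unchanged); cached -6 stands.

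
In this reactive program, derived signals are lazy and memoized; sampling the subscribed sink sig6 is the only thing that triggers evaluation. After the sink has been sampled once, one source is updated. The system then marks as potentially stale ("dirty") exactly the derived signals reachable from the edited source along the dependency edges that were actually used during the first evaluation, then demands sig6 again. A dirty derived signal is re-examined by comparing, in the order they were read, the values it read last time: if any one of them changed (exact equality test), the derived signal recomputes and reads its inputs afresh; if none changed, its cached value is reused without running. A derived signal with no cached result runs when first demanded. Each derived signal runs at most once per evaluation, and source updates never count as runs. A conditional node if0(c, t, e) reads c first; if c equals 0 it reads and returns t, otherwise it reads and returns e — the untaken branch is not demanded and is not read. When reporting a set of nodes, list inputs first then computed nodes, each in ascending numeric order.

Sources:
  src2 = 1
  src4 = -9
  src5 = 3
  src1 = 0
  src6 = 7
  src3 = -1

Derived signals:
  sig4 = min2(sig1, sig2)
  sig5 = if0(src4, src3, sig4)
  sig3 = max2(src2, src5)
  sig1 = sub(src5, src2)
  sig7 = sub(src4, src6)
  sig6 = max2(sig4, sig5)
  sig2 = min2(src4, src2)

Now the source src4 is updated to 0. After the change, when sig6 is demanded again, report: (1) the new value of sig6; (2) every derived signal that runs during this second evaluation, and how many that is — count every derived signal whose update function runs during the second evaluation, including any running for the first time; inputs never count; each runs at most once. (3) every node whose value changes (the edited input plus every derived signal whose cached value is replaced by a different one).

Demanding sig6 again yields 0.
4 derived signals run: sig2, sig4, sig5, sig6.
The nodes whose values change: src4, sig2, sig4, sig5, sig6.

First demand of the output computes:
  sig1 = sub(3, 1) = 2
  sig2 = min2(-9, 1) = -9
  sig4 = min2(2, -9) = -9
  sig5 = if0(src4=-9 -> else branch sig4) = -9
  sig6 = max2(-9, -9) = -9

After the edit, cleaning proceeds:
  sig2: a read changed (src4 -9->0) — executes, giving 0.
  sig4: a read changed (sig2 -9->0) — executes, giving 0.
  sig5: a read changed (src4 -9->0; sig4 -9->0) — executes, giving -1.
  sig6: a read changed (sig4 -9->0; sig5 -9->-1) — executes, giving 0.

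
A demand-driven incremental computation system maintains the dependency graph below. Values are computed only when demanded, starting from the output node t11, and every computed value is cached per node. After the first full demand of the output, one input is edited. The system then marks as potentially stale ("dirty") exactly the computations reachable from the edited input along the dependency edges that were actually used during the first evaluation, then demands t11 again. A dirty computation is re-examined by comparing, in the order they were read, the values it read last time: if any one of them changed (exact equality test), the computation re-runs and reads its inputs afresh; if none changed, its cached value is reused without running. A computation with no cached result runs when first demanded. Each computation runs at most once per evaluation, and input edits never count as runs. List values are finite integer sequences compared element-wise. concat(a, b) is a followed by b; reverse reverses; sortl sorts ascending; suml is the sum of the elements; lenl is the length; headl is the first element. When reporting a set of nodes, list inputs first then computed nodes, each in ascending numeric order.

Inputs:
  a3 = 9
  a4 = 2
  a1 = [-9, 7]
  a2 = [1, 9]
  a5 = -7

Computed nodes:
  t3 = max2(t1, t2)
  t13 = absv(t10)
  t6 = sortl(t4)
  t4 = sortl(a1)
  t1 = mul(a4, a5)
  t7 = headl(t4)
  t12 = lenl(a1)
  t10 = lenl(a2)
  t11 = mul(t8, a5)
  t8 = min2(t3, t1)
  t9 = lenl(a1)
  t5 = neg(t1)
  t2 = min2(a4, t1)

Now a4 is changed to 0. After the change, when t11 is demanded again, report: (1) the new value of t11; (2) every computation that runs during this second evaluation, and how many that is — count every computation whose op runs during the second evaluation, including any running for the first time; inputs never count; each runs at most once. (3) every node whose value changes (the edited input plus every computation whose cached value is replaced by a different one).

First evaluation (everything demanded from the output):
  t1 = mul(2, -7) = -14
  t2 = min2(2, -14) = -14
  t3 = max2(-14, -14) = -14
  t8 = min2(-14, -14) = -14
  t11 = mul(-14, -7) = 98

Propagation after the edit:
  t1: runs — a4 2->0; result 0.
  t2: runs — a4 2->0; t1 -14->0; result 0.
  t3: runs — t1 -14->0; t2 -14->0; result 0.
  t8: runs — t3 -14->0; t1 -14->0; result 0.
  t11: runs — t8 -14->0; result 0.

New value of t11: 0.
Computations that run: t1, t2, t3, t8, t11 — 5 in total.
Values that change: a4, t1, t2, t3, t8, t11.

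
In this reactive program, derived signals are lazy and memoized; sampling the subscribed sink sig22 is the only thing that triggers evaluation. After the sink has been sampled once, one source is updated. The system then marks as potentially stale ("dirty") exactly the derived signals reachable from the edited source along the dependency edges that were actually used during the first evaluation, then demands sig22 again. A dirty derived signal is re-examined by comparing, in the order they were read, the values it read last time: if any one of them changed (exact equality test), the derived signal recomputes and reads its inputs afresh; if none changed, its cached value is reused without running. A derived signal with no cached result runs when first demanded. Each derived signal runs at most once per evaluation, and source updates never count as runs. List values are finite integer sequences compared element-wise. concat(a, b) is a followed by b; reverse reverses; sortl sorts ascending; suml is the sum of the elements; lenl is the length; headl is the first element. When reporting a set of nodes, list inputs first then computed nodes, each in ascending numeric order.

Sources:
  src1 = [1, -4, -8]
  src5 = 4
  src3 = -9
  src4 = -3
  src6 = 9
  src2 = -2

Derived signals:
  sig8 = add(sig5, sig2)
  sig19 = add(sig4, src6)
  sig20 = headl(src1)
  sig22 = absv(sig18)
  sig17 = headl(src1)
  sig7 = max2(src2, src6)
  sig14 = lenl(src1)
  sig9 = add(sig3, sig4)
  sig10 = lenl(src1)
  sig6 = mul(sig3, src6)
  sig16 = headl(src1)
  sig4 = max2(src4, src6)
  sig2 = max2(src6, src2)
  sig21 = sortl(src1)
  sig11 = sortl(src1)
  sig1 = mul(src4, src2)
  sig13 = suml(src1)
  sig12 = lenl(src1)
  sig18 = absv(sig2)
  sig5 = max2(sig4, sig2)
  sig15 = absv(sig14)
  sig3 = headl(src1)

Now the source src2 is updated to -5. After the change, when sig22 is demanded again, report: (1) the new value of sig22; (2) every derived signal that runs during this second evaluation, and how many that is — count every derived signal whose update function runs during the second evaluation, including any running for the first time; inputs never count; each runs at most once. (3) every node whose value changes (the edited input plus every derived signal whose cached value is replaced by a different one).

First demand of the output computes:
  sig2 = max2(9, -2) = 9
  sig18 = absv(9) = 9
  sig22 = absv(9) = 9

After the edit, cleaning proceeds:
  sig2: a read changed (src2 -2->-5) — executes, giving 9 — identical to its old value.
  sig18: dirty, but its reads are unchanged (sig2 unchanged); cached 9 stands.
  sig22: dirty, but its reads are unchanged (sig18 unchanged); cached 9 stands.

Note the absorption at sig2: it re-runs yet its value is the same, leaving the output's value untouched.

Demanding sig22 again yields 9.
1 derived signals run: sig2.
The nodes whose values change: src2.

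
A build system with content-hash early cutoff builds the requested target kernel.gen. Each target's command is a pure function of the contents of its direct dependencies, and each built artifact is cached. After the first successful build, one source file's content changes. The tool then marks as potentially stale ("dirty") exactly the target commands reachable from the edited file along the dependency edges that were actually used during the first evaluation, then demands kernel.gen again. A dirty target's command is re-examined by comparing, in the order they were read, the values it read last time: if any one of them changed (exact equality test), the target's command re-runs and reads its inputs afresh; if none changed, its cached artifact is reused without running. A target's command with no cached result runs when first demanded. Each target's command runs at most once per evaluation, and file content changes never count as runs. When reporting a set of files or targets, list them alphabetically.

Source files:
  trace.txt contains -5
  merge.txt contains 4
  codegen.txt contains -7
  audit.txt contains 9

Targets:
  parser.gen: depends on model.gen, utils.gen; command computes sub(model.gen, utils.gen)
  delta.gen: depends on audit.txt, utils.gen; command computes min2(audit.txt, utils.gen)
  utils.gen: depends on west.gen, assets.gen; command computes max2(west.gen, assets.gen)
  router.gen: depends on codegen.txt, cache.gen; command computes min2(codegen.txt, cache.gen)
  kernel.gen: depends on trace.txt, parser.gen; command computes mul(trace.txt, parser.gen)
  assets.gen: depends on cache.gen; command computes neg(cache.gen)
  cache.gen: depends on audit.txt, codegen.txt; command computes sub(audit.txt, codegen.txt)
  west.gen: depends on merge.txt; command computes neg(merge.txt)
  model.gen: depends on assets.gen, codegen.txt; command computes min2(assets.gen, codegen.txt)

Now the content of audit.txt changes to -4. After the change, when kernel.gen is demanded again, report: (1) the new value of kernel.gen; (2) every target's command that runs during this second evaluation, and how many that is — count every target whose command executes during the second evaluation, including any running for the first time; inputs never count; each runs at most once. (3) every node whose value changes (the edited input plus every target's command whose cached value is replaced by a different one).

First evaluation (everything demanded from the output):
  cache.gen = sub(9, -7) = 16
  assets.gen = neg(16) = -16
  model.gen = min2(-16, -7) = -16
  west.gen = neg(4) = -4
  utils.gen = max2(-4, -16) = -4
  parser.gen = sub(-16, -4) = -12
  kernel.gen = mul(-5, -12) = 60

Propagation after the edit:
  cache.gen: runs — audit.txt 9->-4; result 3.
  assets.gen: runs — cache.gen 16->3; result -3.
  model.gen: runs — assets.gen -16->-3; result -7.
  utils.gen: runs — assets.gen -16->-3; result -3.
  parser.gen: runs — model.gen -16->-7; utils.gen -4->-3; result -4.
  kernel.gen: runs — parser.gen -12->-4; result 20.

New value of kernel.gen: 20.
Target commands that run: assets.gen, cache.gen, kernel.gen, model.gen, parser.gen, utils.gen — 6 in total.
Values that change: assets.gen, audit.txt, cache.gen, kernel.gen, model.gen, parser.gen, utils.gen.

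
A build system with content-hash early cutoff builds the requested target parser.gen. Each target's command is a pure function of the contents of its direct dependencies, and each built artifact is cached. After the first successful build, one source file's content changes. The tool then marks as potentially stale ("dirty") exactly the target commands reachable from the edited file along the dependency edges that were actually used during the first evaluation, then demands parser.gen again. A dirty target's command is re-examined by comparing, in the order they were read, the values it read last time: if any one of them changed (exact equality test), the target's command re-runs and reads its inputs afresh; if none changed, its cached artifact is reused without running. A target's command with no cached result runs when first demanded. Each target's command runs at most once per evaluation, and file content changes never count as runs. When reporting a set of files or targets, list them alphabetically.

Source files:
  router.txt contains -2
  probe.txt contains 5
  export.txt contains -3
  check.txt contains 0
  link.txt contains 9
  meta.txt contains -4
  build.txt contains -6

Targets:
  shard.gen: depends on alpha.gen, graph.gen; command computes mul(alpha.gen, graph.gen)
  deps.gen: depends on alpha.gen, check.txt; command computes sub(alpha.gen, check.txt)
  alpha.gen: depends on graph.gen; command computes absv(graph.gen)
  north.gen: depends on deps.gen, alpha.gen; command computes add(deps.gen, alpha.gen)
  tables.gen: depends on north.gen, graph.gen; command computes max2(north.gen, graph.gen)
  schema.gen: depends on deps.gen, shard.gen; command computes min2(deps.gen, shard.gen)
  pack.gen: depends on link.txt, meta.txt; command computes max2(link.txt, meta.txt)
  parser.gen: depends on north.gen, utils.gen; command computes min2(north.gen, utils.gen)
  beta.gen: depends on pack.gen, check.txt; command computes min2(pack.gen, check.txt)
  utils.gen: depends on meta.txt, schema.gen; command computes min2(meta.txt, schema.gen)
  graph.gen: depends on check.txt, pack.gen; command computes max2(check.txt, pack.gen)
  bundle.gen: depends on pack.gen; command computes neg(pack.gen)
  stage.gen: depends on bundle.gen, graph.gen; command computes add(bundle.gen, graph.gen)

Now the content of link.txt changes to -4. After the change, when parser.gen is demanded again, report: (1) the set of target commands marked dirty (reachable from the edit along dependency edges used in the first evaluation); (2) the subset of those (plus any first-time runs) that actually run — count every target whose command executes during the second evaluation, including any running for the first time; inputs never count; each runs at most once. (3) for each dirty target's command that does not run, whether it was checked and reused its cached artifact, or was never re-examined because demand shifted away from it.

First evaluation (everything demanded from the output):
  pack.gen = max2(9, -4) = 9
  graph.gen = max2(0, 9) = 9
  alpha.gen = absv(9) = 9
  deps.gen = sub(9, 0) = 9
  north.gen = add(9, 9) = 18
  shard.gen = mul(9, 9) = 81
  schema.gen = min2(9, 81) = 9
  utils.gen = min2(-4, 9) = -4
  parser.gen = min2(18, -4) = -4

Propagation after the edit:
  pack.gen: runs — link.txt 9->-4; result -4.
  graph.gen: runs — pack.gen 9->-4; result 0.
  alpha.gen: runs — graph.gen 9->0; result 0.
  deps.gen: runs — alpha.gen 9->0; result 0.
  north.gen: runs — deps.gen 9->0; alpha.gen 9->0; result 0.
  shard.gen: runs — alpha.gen 9->0; graph.gen 9->0; result 0.
  schema.gen: runs — deps.gen 9->0; shard.gen 81->0; result 0.
  utils.gen: runs — schema.gen 9->0; result -4 (same value as before).
  parser.gen: runs — north.gen 18->0; result -4 (same value as before).

Marked dirty: alpha.gen, deps.gen, graph.gen, north.gen, pack.gen, parser.gen, schema.gen, shard.gen, utils.gen.
Target commands that run: alpha.gen, deps.gen, graph.gen, north.gen, pack.gen, parser.gen, schema.gen, shard.gen, utils.gen — 9 in total.
Every dirty target's command ran.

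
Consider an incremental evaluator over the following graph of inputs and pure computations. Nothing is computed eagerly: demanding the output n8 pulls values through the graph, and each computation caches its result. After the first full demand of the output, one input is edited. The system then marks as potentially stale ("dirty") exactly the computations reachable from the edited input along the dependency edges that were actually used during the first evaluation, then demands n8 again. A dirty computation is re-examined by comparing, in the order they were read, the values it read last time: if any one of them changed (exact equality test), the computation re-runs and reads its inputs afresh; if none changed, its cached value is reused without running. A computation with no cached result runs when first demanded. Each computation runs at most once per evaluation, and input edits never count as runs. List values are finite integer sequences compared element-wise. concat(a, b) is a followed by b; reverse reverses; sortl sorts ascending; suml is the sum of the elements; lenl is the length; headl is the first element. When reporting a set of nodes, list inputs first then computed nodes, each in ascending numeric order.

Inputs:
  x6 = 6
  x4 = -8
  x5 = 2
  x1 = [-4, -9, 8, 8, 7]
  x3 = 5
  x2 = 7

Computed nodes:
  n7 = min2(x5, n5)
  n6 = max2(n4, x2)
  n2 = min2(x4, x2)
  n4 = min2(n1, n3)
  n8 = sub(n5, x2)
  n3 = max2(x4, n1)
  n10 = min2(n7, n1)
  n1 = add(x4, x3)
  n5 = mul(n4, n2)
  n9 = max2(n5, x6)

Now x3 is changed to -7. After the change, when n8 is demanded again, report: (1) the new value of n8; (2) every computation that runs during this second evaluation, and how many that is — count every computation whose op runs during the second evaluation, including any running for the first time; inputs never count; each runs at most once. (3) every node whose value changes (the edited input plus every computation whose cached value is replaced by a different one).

n8 now evaluates to 113.
Run set: n1, n3, n4, n5, n8 (5 run).
Changed values: x3, n1, n3, n4, n5, n8.

Initial pass — values computed on the first demand:
  n1 = add(-8, 5) = -3
  n2 = min2(-8, 7) = -8
  n3 = max2(-8, -3) = -3
  n4 = min2(-3, -3) = -3
  n5 = mul(-3, -8) = 24
  n8 = sub(24, 7) = 17

Second demand — change propagation:
  n1: re-runs because x3 5->-7; new result -15.
  n3: re-runs because n1 -3->-15; new result -8.
  n4: re-runs because n1 -3->-15; n3 -3->-8; new result -15.
  n5: re-runs because n4 -3->-15; new result 120.
  n8: re-runs because n5 24->120; new result 113.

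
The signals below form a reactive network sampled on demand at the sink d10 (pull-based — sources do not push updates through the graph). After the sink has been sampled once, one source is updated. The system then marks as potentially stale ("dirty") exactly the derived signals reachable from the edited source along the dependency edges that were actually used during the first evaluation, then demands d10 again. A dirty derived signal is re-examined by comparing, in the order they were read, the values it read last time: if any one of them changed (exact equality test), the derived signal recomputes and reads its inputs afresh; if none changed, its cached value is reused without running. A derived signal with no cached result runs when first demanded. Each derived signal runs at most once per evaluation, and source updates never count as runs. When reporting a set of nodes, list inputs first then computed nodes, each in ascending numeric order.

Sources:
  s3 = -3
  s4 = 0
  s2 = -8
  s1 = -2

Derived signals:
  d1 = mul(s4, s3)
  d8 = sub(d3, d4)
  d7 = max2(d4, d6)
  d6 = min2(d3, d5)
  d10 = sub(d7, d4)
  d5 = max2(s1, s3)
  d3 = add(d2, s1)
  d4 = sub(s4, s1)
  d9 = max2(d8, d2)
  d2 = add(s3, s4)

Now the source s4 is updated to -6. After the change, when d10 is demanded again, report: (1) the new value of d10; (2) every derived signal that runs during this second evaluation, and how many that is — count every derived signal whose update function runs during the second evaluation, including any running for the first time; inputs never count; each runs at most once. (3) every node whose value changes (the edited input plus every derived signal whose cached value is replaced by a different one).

d10 now evaluates to 0.
Run set: d2, d3, d4, d6, d7, d10 (6 run).
Changed values: s4, d2, d3, d4, d6, d7.

Initial pass — values computed on the first demand:
  d2 = add(-3, 0) = -3
  d3 = add(-3, -2) = -5
  d4 = sub(0, -2) = 2
  d5 = max2(-2, -3) = -2
  d6 = min2(-5, -2) = -5
  d7 = max2(2, -5) = 2
  d10 = sub(2, 2) = 0

Second demand — change propagation:
  d2: re-runs because s4 0->-6; new result -9.
  d3: re-runs because d2 -3->-9; new result -11.
  d4: re-runs because s4 0->-6; new result -4.
  d6: re-runs because d3 -5->-11; new result -11.
  d7: re-runs because d4 2->-4; d6 -5->-11; new result -4.
  d10: re-runs because d7 2->-4; d4 2->-4; new result 0 (unchanged).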